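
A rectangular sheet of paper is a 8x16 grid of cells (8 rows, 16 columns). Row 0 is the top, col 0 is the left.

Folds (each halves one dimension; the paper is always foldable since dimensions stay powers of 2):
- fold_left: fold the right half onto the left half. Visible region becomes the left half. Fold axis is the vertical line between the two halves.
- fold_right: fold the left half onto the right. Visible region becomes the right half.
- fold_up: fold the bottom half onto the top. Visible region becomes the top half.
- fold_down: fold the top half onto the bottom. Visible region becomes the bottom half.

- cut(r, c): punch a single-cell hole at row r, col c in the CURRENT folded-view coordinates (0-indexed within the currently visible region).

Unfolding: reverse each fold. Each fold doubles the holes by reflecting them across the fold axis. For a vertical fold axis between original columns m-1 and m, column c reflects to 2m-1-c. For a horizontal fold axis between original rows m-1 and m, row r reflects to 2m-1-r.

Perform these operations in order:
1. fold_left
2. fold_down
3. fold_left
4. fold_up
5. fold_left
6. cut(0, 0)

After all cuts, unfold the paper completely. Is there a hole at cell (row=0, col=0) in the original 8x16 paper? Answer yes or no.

Answer: yes

Derivation:
Op 1 fold_left: fold axis v@8; visible region now rows[0,8) x cols[0,8) = 8x8
Op 2 fold_down: fold axis h@4; visible region now rows[4,8) x cols[0,8) = 4x8
Op 3 fold_left: fold axis v@4; visible region now rows[4,8) x cols[0,4) = 4x4
Op 4 fold_up: fold axis h@6; visible region now rows[4,6) x cols[0,4) = 2x4
Op 5 fold_left: fold axis v@2; visible region now rows[4,6) x cols[0,2) = 2x2
Op 6 cut(0, 0): punch at orig (4,0); cuts so far [(4, 0)]; region rows[4,6) x cols[0,2) = 2x2
Unfold 1 (reflect across v@2): 2 holes -> [(4, 0), (4, 3)]
Unfold 2 (reflect across h@6): 4 holes -> [(4, 0), (4, 3), (7, 0), (7, 3)]
Unfold 3 (reflect across v@4): 8 holes -> [(4, 0), (4, 3), (4, 4), (4, 7), (7, 0), (7, 3), (7, 4), (7, 7)]
Unfold 4 (reflect across h@4): 16 holes -> [(0, 0), (0, 3), (0, 4), (0, 7), (3, 0), (3, 3), (3, 4), (3, 7), (4, 0), (4, 3), (4, 4), (4, 7), (7, 0), (7, 3), (7, 4), (7, 7)]
Unfold 5 (reflect across v@8): 32 holes -> [(0, 0), (0, 3), (0, 4), (0, 7), (0, 8), (0, 11), (0, 12), (0, 15), (3, 0), (3, 3), (3, 4), (3, 7), (3, 8), (3, 11), (3, 12), (3, 15), (4, 0), (4, 3), (4, 4), (4, 7), (4, 8), (4, 11), (4, 12), (4, 15), (7, 0), (7, 3), (7, 4), (7, 7), (7, 8), (7, 11), (7, 12), (7, 15)]
Holes: [(0, 0), (0, 3), (0, 4), (0, 7), (0, 8), (0, 11), (0, 12), (0, 15), (3, 0), (3, 3), (3, 4), (3, 7), (3, 8), (3, 11), (3, 12), (3, 15), (4, 0), (4, 3), (4, 4), (4, 7), (4, 8), (4, 11), (4, 12), (4, 15), (7, 0), (7, 3), (7, 4), (7, 7), (7, 8), (7, 11), (7, 12), (7, 15)]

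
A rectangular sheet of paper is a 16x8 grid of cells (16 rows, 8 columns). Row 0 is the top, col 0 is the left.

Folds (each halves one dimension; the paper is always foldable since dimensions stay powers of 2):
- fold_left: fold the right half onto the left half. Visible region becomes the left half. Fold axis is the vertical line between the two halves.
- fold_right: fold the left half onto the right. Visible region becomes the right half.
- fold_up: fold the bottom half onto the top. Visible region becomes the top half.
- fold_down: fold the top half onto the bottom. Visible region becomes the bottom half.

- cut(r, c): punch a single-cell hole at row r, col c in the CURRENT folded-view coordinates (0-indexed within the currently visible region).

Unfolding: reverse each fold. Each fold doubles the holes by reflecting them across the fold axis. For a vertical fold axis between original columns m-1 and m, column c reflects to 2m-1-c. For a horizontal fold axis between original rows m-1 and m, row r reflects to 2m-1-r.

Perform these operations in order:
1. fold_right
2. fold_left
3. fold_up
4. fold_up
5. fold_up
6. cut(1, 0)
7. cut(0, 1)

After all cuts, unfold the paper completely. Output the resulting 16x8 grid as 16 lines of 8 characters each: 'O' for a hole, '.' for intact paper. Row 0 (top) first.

Op 1 fold_right: fold axis v@4; visible region now rows[0,16) x cols[4,8) = 16x4
Op 2 fold_left: fold axis v@6; visible region now rows[0,16) x cols[4,6) = 16x2
Op 3 fold_up: fold axis h@8; visible region now rows[0,8) x cols[4,6) = 8x2
Op 4 fold_up: fold axis h@4; visible region now rows[0,4) x cols[4,6) = 4x2
Op 5 fold_up: fold axis h@2; visible region now rows[0,2) x cols[4,6) = 2x2
Op 6 cut(1, 0): punch at orig (1,4); cuts so far [(1, 4)]; region rows[0,2) x cols[4,6) = 2x2
Op 7 cut(0, 1): punch at orig (0,5); cuts so far [(0, 5), (1, 4)]; region rows[0,2) x cols[4,6) = 2x2
Unfold 1 (reflect across h@2): 4 holes -> [(0, 5), (1, 4), (2, 4), (3, 5)]
Unfold 2 (reflect across h@4): 8 holes -> [(0, 5), (1, 4), (2, 4), (3, 5), (4, 5), (5, 4), (6, 4), (7, 5)]
Unfold 3 (reflect across h@8): 16 holes -> [(0, 5), (1, 4), (2, 4), (3, 5), (4, 5), (5, 4), (6, 4), (7, 5), (8, 5), (9, 4), (10, 4), (11, 5), (12, 5), (13, 4), (14, 4), (15, 5)]
Unfold 4 (reflect across v@6): 32 holes -> [(0, 5), (0, 6), (1, 4), (1, 7), (2, 4), (2, 7), (3, 5), (3, 6), (4, 5), (4, 6), (5, 4), (5, 7), (6, 4), (6, 7), (7, 5), (7, 6), (8, 5), (8, 6), (9, 4), (9, 7), (10, 4), (10, 7), (11, 5), (11, 6), (12, 5), (12, 6), (13, 4), (13, 7), (14, 4), (14, 7), (15, 5), (15, 6)]
Unfold 5 (reflect across v@4): 64 holes -> [(0, 1), (0, 2), (0, 5), (0, 6), (1, 0), (1, 3), (1, 4), (1, 7), (2, 0), (2, 3), (2, 4), (2, 7), (3, 1), (3, 2), (3, 5), (3, 6), (4, 1), (4, 2), (4, 5), (4, 6), (5, 0), (5, 3), (5, 4), (5, 7), (6, 0), (6, 3), (6, 4), (6, 7), (7, 1), (7, 2), (7, 5), (7, 6), (8, 1), (8, 2), (8, 5), (8, 6), (9, 0), (9, 3), (9, 4), (9, 7), (10, 0), (10, 3), (10, 4), (10, 7), (11, 1), (11, 2), (11, 5), (11, 6), (12, 1), (12, 2), (12, 5), (12, 6), (13, 0), (13, 3), (13, 4), (13, 7), (14, 0), (14, 3), (14, 4), (14, 7), (15, 1), (15, 2), (15, 5), (15, 6)]

Answer: .OO..OO.
O..OO..O
O..OO..O
.OO..OO.
.OO..OO.
O..OO..O
O..OO..O
.OO..OO.
.OO..OO.
O..OO..O
O..OO..O
.OO..OO.
.OO..OO.
O..OO..O
O..OO..O
.OO..OO.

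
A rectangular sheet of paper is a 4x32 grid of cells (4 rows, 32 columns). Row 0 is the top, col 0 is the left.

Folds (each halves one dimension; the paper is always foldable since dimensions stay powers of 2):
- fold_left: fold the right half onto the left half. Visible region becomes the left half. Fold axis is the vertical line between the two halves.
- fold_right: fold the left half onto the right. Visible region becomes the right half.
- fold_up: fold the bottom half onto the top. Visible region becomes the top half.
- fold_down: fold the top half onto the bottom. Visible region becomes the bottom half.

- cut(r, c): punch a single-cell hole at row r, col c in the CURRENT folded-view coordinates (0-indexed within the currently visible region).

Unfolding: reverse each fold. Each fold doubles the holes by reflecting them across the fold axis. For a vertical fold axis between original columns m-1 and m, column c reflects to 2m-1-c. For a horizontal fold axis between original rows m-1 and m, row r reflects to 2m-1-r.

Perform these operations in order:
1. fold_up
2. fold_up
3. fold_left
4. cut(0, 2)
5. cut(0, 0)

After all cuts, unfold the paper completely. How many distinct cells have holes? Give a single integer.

Op 1 fold_up: fold axis h@2; visible region now rows[0,2) x cols[0,32) = 2x32
Op 2 fold_up: fold axis h@1; visible region now rows[0,1) x cols[0,32) = 1x32
Op 3 fold_left: fold axis v@16; visible region now rows[0,1) x cols[0,16) = 1x16
Op 4 cut(0, 2): punch at orig (0,2); cuts so far [(0, 2)]; region rows[0,1) x cols[0,16) = 1x16
Op 5 cut(0, 0): punch at orig (0,0); cuts so far [(0, 0), (0, 2)]; region rows[0,1) x cols[0,16) = 1x16
Unfold 1 (reflect across v@16): 4 holes -> [(0, 0), (0, 2), (0, 29), (0, 31)]
Unfold 2 (reflect across h@1): 8 holes -> [(0, 0), (0, 2), (0, 29), (0, 31), (1, 0), (1, 2), (1, 29), (1, 31)]
Unfold 3 (reflect across h@2): 16 holes -> [(0, 0), (0, 2), (0, 29), (0, 31), (1, 0), (1, 2), (1, 29), (1, 31), (2, 0), (2, 2), (2, 29), (2, 31), (3, 0), (3, 2), (3, 29), (3, 31)]

Answer: 16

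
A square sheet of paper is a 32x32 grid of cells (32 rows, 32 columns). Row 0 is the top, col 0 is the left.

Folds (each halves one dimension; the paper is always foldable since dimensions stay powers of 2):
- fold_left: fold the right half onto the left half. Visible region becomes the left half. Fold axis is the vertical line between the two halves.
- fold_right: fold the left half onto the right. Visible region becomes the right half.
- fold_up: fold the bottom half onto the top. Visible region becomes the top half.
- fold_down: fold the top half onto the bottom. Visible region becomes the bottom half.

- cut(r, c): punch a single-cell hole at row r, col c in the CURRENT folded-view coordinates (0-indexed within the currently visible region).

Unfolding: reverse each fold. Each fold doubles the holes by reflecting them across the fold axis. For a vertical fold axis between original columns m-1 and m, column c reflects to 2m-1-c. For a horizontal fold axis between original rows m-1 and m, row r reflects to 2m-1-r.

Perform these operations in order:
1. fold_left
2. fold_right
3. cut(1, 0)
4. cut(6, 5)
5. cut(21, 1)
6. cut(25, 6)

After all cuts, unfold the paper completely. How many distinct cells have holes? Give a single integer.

Op 1 fold_left: fold axis v@16; visible region now rows[0,32) x cols[0,16) = 32x16
Op 2 fold_right: fold axis v@8; visible region now rows[0,32) x cols[8,16) = 32x8
Op 3 cut(1, 0): punch at orig (1,8); cuts so far [(1, 8)]; region rows[0,32) x cols[8,16) = 32x8
Op 4 cut(6, 5): punch at orig (6,13); cuts so far [(1, 8), (6, 13)]; region rows[0,32) x cols[8,16) = 32x8
Op 5 cut(21, 1): punch at orig (21,9); cuts so far [(1, 8), (6, 13), (21, 9)]; region rows[0,32) x cols[8,16) = 32x8
Op 6 cut(25, 6): punch at orig (25,14); cuts so far [(1, 8), (6, 13), (21, 9), (25, 14)]; region rows[0,32) x cols[8,16) = 32x8
Unfold 1 (reflect across v@8): 8 holes -> [(1, 7), (1, 8), (6, 2), (6, 13), (21, 6), (21, 9), (25, 1), (25, 14)]
Unfold 2 (reflect across v@16): 16 holes -> [(1, 7), (1, 8), (1, 23), (1, 24), (6, 2), (6, 13), (6, 18), (6, 29), (21, 6), (21, 9), (21, 22), (21, 25), (25, 1), (25, 14), (25, 17), (25, 30)]

Answer: 16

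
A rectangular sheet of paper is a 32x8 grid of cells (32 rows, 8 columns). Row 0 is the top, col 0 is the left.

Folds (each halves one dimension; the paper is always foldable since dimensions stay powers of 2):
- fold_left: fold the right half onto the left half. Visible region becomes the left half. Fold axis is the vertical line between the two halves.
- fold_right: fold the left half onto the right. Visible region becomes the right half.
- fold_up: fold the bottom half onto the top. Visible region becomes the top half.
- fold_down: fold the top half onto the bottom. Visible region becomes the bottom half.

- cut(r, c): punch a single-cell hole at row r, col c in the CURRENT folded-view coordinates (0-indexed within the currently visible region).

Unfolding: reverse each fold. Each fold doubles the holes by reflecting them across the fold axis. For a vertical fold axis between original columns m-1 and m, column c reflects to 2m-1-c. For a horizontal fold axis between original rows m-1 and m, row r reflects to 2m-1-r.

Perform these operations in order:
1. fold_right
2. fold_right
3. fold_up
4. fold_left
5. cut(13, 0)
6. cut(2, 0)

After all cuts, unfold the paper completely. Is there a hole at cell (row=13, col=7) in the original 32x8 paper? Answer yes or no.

Op 1 fold_right: fold axis v@4; visible region now rows[0,32) x cols[4,8) = 32x4
Op 2 fold_right: fold axis v@6; visible region now rows[0,32) x cols[6,8) = 32x2
Op 3 fold_up: fold axis h@16; visible region now rows[0,16) x cols[6,8) = 16x2
Op 4 fold_left: fold axis v@7; visible region now rows[0,16) x cols[6,7) = 16x1
Op 5 cut(13, 0): punch at orig (13,6); cuts so far [(13, 6)]; region rows[0,16) x cols[6,7) = 16x1
Op 6 cut(2, 0): punch at orig (2,6); cuts so far [(2, 6), (13, 6)]; region rows[0,16) x cols[6,7) = 16x1
Unfold 1 (reflect across v@7): 4 holes -> [(2, 6), (2, 7), (13, 6), (13, 7)]
Unfold 2 (reflect across h@16): 8 holes -> [(2, 6), (2, 7), (13, 6), (13, 7), (18, 6), (18, 7), (29, 6), (29, 7)]
Unfold 3 (reflect across v@6): 16 holes -> [(2, 4), (2, 5), (2, 6), (2, 7), (13, 4), (13, 5), (13, 6), (13, 7), (18, 4), (18, 5), (18, 6), (18, 7), (29, 4), (29, 5), (29, 6), (29, 7)]
Unfold 4 (reflect across v@4): 32 holes -> [(2, 0), (2, 1), (2, 2), (2, 3), (2, 4), (2, 5), (2, 6), (2, 7), (13, 0), (13, 1), (13, 2), (13, 3), (13, 4), (13, 5), (13, 6), (13, 7), (18, 0), (18, 1), (18, 2), (18, 3), (18, 4), (18, 5), (18, 6), (18, 7), (29, 0), (29, 1), (29, 2), (29, 3), (29, 4), (29, 5), (29, 6), (29, 7)]
Holes: [(2, 0), (2, 1), (2, 2), (2, 3), (2, 4), (2, 5), (2, 6), (2, 7), (13, 0), (13, 1), (13, 2), (13, 3), (13, 4), (13, 5), (13, 6), (13, 7), (18, 0), (18, 1), (18, 2), (18, 3), (18, 4), (18, 5), (18, 6), (18, 7), (29, 0), (29, 1), (29, 2), (29, 3), (29, 4), (29, 5), (29, 6), (29, 7)]

Answer: yes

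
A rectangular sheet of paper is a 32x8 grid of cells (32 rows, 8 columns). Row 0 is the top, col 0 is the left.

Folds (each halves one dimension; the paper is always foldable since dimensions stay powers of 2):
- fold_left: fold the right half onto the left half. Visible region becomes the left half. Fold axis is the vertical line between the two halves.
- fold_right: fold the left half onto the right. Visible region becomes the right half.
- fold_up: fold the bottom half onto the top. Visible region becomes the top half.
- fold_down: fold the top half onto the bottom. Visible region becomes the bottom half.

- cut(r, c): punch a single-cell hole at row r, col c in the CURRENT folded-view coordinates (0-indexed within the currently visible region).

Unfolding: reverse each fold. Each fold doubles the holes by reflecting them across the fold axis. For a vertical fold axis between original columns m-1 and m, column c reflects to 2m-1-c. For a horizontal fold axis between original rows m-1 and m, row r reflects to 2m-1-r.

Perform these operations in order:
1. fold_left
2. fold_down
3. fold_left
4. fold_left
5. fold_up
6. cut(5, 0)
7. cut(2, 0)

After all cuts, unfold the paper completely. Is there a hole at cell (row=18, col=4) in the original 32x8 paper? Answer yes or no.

Answer: yes

Derivation:
Op 1 fold_left: fold axis v@4; visible region now rows[0,32) x cols[0,4) = 32x4
Op 2 fold_down: fold axis h@16; visible region now rows[16,32) x cols[0,4) = 16x4
Op 3 fold_left: fold axis v@2; visible region now rows[16,32) x cols[0,2) = 16x2
Op 4 fold_left: fold axis v@1; visible region now rows[16,32) x cols[0,1) = 16x1
Op 5 fold_up: fold axis h@24; visible region now rows[16,24) x cols[0,1) = 8x1
Op 6 cut(5, 0): punch at orig (21,0); cuts so far [(21, 0)]; region rows[16,24) x cols[0,1) = 8x1
Op 7 cut(2, 0): punch at orig (18,0); cuts so far [(18, 0), (21, 0)]; region rows[16,24) x cols[0,1) = 8x1
Unfold 1 (reflect across h@24): 4 holes -> [(18, 0), (21, 0), (26, 0), (29, 0)]
Unfold 2 (reflect across v@1): 8 holes -> [(18, 0), (18, 1), (21, 0), (21, 1), (26, 0), (26, 1), (29, 0), (29, 1)]
Unfold 3 (reflect across v@2): 16 holes -> [(18, 0), (18, 1), (18, 2), (18, 3), (21, 0), (21, 1), (21, 2), (21, 3), (26, 0), (26, 1), (26, 2), (26, 3), (29, 0), (29, 1), (29, 2), (29, 3)]
Unfold 4 (reflect across h@16): 32 holes -> [(2, 0), (2, 1), (2, 2), (2, 3), (5, 0), (5, 1), (5, 2), (5, 3), (10, 0), (10, 1), (10, 2), (10, 3), (13, 0), (13, 1), (13, 2), (13, 3), (18, 0), (18, 1), (18, 2), (18, 3), (21, 0), (21, 1), (21, 2), (21, 3), (26, 0), (26, 1), (26, 2), (26, 3), (29, 0), (29, 1), (29, 2), (29, 3)]
Unfold 5 (reflect across v@4): 64 holes -> [(2, 0), (2, 1), (2, 2), (2, 3), (2, 4), (2, 5), (2, 6), (2, 7), (5, 0), (5, 1), (5, 2), (5, 3), (5, 4), (5, 5), (5, 6), (5, 7), (10, 0), (10, 1), (10, 2), (10, 3), (10, 4), (10, 5), (10, 6), (10, 7), (13, 0), (13, 1), (13, 2), (13, 3), (13, 4), (13, 5), (13, 6), (13, 7), (18, 0), (18, 1), (18, 2), (18, 3), (18, 4), (18, 5), (18, 6), (18, 7), (21, 0), (21, 1), (21, 2), (21, 3), (21, 4), (21, 5), (21, 6), (21, 7), (26, 0), (26, 1), (26, 2), (26, 3), (26, 4), (26, 5), (26, 6), (26, 7), (29, 0), (29, 1), (29, 2), (29, 3), (29, 4), (29, 5), (29, 6), (29, 7)]
Holes: [(2, 0), (2, 1), (2, 2), (2, 3), (2, 4), (2, 5), (2, 6), (2, 7), (5, 0), (5, 1), (5, 2), (5, 3), (5, 4), (5, 5), (5, 6), (5, 7), (10, 0), (10, 1), (10, 2), (10, 3), (10, 4), (10, 5), (10, 6), (10, 7), (13, 0), (13, 1), (13, 2), (13, 3), (13, 4), (13, 5), (13, 6), (13, 7), (18, 0), (18, 1), (18, 2), (18, 3), (18, 4), (18, 5), (18, 6), (18, 7), (21, 0), (21, 1), (21, 2), (21, 3), (21, 4), (21, 5), (21, 6), (21, 7), (26, 0), (26, 1), (26, 2), (26, 3), (26, 4), (26, 5), (26, 6), (26, 7), (29, 0), (29, 1), (29, 2), (29, 3), (29, 4), (29, 5), (29, 6), (29, 7)]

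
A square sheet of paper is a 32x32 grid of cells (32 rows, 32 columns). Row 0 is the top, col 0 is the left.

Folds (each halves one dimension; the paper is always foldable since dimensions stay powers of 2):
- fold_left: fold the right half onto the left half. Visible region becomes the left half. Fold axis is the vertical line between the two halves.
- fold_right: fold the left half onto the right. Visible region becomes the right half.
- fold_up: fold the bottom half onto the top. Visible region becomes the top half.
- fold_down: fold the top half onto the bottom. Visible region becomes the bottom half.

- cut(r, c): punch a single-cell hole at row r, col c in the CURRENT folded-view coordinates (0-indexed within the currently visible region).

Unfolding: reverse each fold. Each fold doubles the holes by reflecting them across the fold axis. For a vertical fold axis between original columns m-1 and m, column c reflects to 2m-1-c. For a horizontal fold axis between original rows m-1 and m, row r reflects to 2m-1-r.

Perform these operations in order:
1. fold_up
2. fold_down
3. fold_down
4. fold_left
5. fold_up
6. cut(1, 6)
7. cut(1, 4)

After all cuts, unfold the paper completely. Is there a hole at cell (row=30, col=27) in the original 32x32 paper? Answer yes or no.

Answer: yes

Derivation:
Op 1 fold_up: fold axis h@16; visible region now rows[0,16) x cols[0,32) = 16x32
Op 2 fold_down: fold axis h@8; visible region now rows[8,16) x cols[0,32) = 8x32
Op 3 fold_down: fold axis h@12; visible region now rows[12,16) x cols[0,32) = 4x32
Op 4 fold_left: fold axis v@16; visible region now rows[12,16) x cols[0,16) = 4x16
Op 5 fold_up: fold axis h@14; visible region now rows[12,14) x cols[0,16) = 2x16
Op 6 cut(1, 6): punch at orig (13,6); cuts so far [(13, 6)]; region rows[12,14) x cols[0,16) = 2x16
Op 7 cut(1, 4): punch at orig (13,4); cuts so far [(13, 4), (13, 6)]; region rows[12,14) x cols[0,16) = 2x16
Unfold 1 (reflect across h@14): 4 holes -> [(13, 4), (13, 6), (14, 4), (14, 6)]
Unfold 2 (reflect across v@16): 8 holes -> [(13, 4), (13, 6), (13, 25), (13, 27), (14, 4), (14, 6), (14, 25), (14, 27)]
Unfold 3 (reflect across h@12): 16 holes -> [(9, 4), (9, 6), (9, 25), (9, 27), (10, 4), (10, 6), (10, 25), (10, 27), (13, 4), (13, 6), (13, 25), (13, 27), (14, 4), (14, 6), (14, 25), (14, 27)]
Unfold 4 (reflect across h@8): 32 holes -> [(1, 4), (1, 6), (1, 25), (1, 27), (2, 4), (2, 6), (2, 25), (2, 27), (5, 4), (5, 6), (5, 25), (5, 27), (6, 4), (6, 6), (6, 25), (6, 27), (9, 4), (9, 6), (9, 25), (9, 27), (10, 4), (10, 6), (10, 25), (10, 27), (13, 4), (13, 6), (13, 25), (13, 27), (14, 4), (14, 6), (14, 25), (14, 27)]
Unfold 5 (reflect across h@16): 64 holes -> [(1, 4), (1, 6), (1, 25), (1, 27), (2, 4), (2, 6), (2, 25), (2, 27), (5, 4), (5, 6), (5, 25), (5, 27), (6, 4), (6, 6), (6, 25), (6, 27), (9, 4), (9, 6), (9, 25), (9, 27), (10, 4), (10, 6), (10, 25), (10, 27), (13, 4), (13, 6), (13, 25), (13, 27), (14, 4), (14, 6), (14, 25), (14, 27), (17, 4), (17, 6), (17, 25), (17, 27), (18, 4), (18, 6), (18, 25), (18, 27), (21, 4), (21, 6), (21, 25), (21, 27), (22, 4), (22, 6), (22, 25), (22, 27), (25, 4), (25, 6), (25, 25), (25, 27), (26, 4), (26, 6), (26, 25), (26, 27), (29, 4), (29, 6), (29, 25), (29, 27), (30, 4), (30, 6), (30, 25), (30, 27)]
Holes: [(1, 4), (1, 6), (1, 25), (1, 27), (2, 4), (2, 6), (2, 25), (2, 27), (5, 4), (5, 6), (5, 25), (5, 27), (6, 4), (6, 6), (6, 25), (6, 27), (9, 4), (9, 6), (9, 25), (9, 27), (10, 4), (10, 6), (10, 25), (10, 27), (13, 4), (13, 6), (13, 25), (13, 27), (14, 4), (14, 6), (14, 25), (14, 27), (17, 4), (17, 6), (17, 25), (17, 27), (18, 4), (18, 6), (18, 25), (18, 27), (21, 4), (21, 6), (21, 25), (21, 27), (22, 4), (22, 6), (22, 25), (22, 27), (25, 4), (25, 6), (25, 25), (25, 27), (26, 4), (26, 6), (26, 25), (26, 27), (29, 4), (29, 6), (29, 25), (29, 27), (30, 4), (30, 6), (30, 25), (30, 27)]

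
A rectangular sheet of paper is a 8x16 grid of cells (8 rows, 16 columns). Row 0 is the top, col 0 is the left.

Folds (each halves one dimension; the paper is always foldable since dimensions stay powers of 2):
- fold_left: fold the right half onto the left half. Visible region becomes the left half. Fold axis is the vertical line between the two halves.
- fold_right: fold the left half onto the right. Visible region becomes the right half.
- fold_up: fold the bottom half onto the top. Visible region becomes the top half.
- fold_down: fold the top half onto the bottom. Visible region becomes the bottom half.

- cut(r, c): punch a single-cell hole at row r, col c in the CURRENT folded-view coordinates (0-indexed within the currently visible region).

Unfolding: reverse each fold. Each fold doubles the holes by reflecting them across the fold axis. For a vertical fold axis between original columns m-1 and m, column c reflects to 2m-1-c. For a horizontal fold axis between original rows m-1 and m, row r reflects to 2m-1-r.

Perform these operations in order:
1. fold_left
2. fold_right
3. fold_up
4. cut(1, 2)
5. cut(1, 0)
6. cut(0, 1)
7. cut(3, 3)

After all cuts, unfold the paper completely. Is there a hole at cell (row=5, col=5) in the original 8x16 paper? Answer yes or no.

Answer: no

Derivation:
Op 1 fold_left: fold axis v@8; visible region now rows[0,8) x cols[0,8) = 8x8
Op 2 fold_right: fold axis v@4; visible region now rows[0,8) x cols[4,8) = 8x4
Op 3 fold_up: fold axis h@4; visible region now rows[0,4) x cols[4,8) = 4x4
Op 4 cut(1, 2): punch at orig (1,6); cuts so far [(1, 6)]; region rows[0,4) x cols[4,8) = 4x4
Op 5 cut(1, 0): punch at orig (1,4); cuts so far [(1, 4), (1, 6)]; region rows[0,4) x cols[4,8) = 4x4
Op 6 cut(0, 1): punch at orig (0,5); cuts so far [(0, 5), (1, 4), (1, 6)]; region rows[0,4) x cols[4,8) = 4x4
Op 7 cut(3, 3): punch at orig (3,7); cuts so far [(0, 5), (1, 4), (1, 6), (3, 7)]; region rows[0,4) x cols[4,8) = 4x4
Unfold 1 (reflect across h@4): 8 holes -> [(0, 5), (1, 4), (1, 6), (3, 7), (4, 7), (6, 4), (6, 6), (7, 5)]
Unfold 2 (reflect across v@4): 16 holes -> [(0, 2), (0, 5), (1, 1), (1, 3), (1, 4), (1, 6), (3, 0), (3, 7), (4, 0), (4, 7), (6, 1), (6, 3), (6, 4), (6, 6), (7, 2), (7, 5)]
Unfold 3 (reflect across v@8): 32 holes -> [(0, 2), (0, 5), (0, 10), (0, 13), (1, 1), (1, 3), (1, 4), (1, 6), (1, 9), (1, 11), (1, 12), (1, 14), (3, 0), (3, 7), (3, 8), (3, 15), (4, 0), (4, 7), (4, 8), (4, 15), (6, 1), (6, 3), (6, 4), (6, 6), (6, 9), (6, 11), (6, 12), (6, 14), (7, 2), (7, 5), (7, 10), (7, 13)]
Holes: [(0, 2), (0, 5), (0, 10), (0, 13), (1, 1), (1, 3), (1, 4), (1, 6), (1, 9), (1, 11), (1, 12), (1, 14), (3, 0), (3, 7), (3, 8), (3, 15), (4, 0), (4, 7), (4, 8), (4, 15), (6, 1), (6, 3), (6, 4), (6, 6), (6, 9), (6, 11), (6, 12), (6, 14), (7, 2), (7, 5), (7, 10), (7, 13)]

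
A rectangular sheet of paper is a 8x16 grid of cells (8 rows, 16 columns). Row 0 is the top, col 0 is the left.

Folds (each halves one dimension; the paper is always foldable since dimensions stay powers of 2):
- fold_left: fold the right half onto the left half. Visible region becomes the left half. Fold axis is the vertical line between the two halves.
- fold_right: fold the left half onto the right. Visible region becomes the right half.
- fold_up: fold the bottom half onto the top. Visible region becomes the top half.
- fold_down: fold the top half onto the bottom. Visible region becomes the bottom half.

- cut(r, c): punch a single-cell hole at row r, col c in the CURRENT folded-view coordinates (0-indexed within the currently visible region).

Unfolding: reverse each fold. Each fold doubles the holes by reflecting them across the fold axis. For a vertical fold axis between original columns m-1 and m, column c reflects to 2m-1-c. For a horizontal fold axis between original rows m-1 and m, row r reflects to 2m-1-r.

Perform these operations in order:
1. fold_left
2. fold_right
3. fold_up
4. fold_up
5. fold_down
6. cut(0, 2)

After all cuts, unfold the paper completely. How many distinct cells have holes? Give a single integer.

Op 1 fold_left: fold axis v@8; visible region now rows[0,8) x cols[0,8) = 8x8
Op 2 fold_right: fold axis v@4; visible region now rows[0,8) x cols[4,8) = 8x4
Op 3 fold_up: fold axis h@4; visible region now rows[0,4) x cols[4,8) = 4x4
Op 4 fold_up: fold axis h@2; visible region now rows[0,2) x cols[4,8) = 2x4
Op 5 fold_down: fold axis h@1; visible region now rows[1,2) x cols[4,8) = 1x4
Op 6 cut(0, 2): punch at orig (1,6); cuts so far [(1, 6)]; region rows[1,2) x cols[4,8) = 1x4
Unfold 1 (reflect across h@1): 2 holes -> [(0, 6), (1, 6)]
Unfold 2 (reflect across h@2): 4 holes -> [(0, 6), (1, 6), (2, 6), (3, 6)]
Unfold 3 (reflect across h@4): 8 holes -> [(0, 6), (1, 6), (2, 6), (3, 6), (4, 6), (5, 6), (6, 6), (7, 6)]
Unfold 4 (reflect across v@4): 16 holes -> [(0, 1), (0, 6), (1, 1), (1, 6), (2, 1), (2, 6), (3, 1), (3, 6), (4, 1), (4, 6), (5, 1), (5, 6), (6, 1), (6, 6), (7, 1), (7, 6)]
Unfold 5 (reflect across v@8): 32 holes -> [(0, 1), (0, 6), (0, 9), (0, 14), (1, 1), (1, 6), (1, 9), (1, 14), (2, 1), (2, 6), (2, 9), (2, 14), (3, 1), (3, 6), (3, 9), (3, 14), (4, 1), (4, 6), (4, 9), (4, 14), (5, 1), (5, 6), (5, 9), (5, 14), (6, 1), (6, 6), (6, 9), (6, 14), (7, 1), (7, 6), (7, 9), (7, 14)]

Answer: 32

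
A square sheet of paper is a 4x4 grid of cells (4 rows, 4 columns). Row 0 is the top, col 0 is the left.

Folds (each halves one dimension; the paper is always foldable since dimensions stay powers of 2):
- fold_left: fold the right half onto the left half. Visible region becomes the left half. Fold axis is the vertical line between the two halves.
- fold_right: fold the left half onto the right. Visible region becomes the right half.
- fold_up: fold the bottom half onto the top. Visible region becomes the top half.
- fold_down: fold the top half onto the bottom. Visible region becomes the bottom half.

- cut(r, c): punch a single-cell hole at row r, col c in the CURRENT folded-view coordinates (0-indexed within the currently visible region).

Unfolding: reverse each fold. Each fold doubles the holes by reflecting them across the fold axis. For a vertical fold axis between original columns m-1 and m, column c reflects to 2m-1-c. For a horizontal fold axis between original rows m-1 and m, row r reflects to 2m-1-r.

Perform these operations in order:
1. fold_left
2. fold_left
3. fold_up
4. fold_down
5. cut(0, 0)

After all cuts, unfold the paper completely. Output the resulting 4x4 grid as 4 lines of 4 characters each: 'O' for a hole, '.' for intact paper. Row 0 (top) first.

Op 1 fold_left: fold axis v@2; visible region now rows[0,4) x cols[0,2) = 4x2
Op 2 fold_left: fold axis v@1; visible region now rows[0,4) x cols[0,1) = 4x1
Op 3 fold_up: fold axis h@2; visible region now rows[0,2) x cols[0,1) = 2x1
Op 4 fold_down: fold axis h@1; visible region now rows[1,2) x cols[0,1) = 1x1
Op 5 cut(0, 0): punch at orig (1,0); cuts so far [(1, 0)]; region rows[1,2) x cols[0,1) = 1x1
Unfold 1 (reflect across h@1): 2 holes -> [(0, 0), (1, 0)]
Unfold 2 (reflect across h@2): 4 holes -> [(0, 0), (1, 0), (2, 0), (3, 0)]
Unfold 3 (reflect across v@1): 8 holes -> [(0, 0), (0, 1), (1, 0), (1, 1), (2, 0), (2, 1), (3, 0), (3, 1)]
Unfold 4 (reflect across v@2): 16 holes -> [(0, 0), (0, 1), (0, 2), (0, 3), (1, 0), (1, 1), (1, 2), (1, 3), (2, 0), (2, 1), (2, 2), (2, 3), (3, 0), (3, 1), (3, 2), (3, 3)]

Answer: OOOO
OOOO
OOOO
OOOO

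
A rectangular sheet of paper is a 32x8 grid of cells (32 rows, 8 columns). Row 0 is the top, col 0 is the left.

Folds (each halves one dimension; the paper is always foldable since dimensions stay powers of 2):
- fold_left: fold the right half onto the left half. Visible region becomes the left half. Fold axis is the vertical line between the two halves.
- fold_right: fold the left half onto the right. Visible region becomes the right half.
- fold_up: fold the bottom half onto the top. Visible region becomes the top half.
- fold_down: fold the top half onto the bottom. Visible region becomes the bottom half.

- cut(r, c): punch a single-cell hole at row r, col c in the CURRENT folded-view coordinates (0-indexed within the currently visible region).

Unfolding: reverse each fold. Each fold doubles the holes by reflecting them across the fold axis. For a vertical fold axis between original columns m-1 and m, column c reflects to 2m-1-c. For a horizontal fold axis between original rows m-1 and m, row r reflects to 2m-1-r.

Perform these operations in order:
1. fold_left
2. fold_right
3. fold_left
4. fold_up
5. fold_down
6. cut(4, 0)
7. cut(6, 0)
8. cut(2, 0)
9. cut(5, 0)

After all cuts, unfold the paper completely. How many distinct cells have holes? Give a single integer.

Answer: 128

Derivation:
Op 1 fold_left: fold axis v@4; visible region now rows[0,32) x cols[0,4) = 32x4
Op 2 fold_right: fold axis v@2; visible region now rows[0,32) x cols[2,4) = 32x2
Op 3 fold_left: fold axis v@3; visible region now rows[0,32) x cols[2,3) = 32x1
Op 4 fold_up: fold axis h@16; visible region now rows[0,16) x cols[2,3) = 16x1
Op 5 fold_down: fold axis h@8; visible region now rows[8,16) x cols[2,3) = 8x1
Op 6 cut(4, 0): punch at orig (12,2); cuts so far [(12, 2)]; region rows[8,16) x cols[2,3) = 8x1
Op 7 cut(6, 0): punch at orig (14,2); cuts so far [(12, 2), (14, 2)]; region rows[8,16) x cols[2,3) = 8x1
Op 8 cut(2, 0): punch at orig (10,2); cuts so far [(10, 2), (12, 2), (14, 2)]; region rows[8,16) x cols[2,3) = 8x1
Op 9 cut(5, 0): punch at orig (13,2); cuts so far [(10, 2), (12, 2), (13, 2), (14, 2)]; region rows[8,16) x cols[2,3) = 8x1
Unfold 1 (reflect across h@8): 8 holes -> [(1, 2), (2, 2), (3, 2), (5, 2), (10, 2), (12, 2), (13, 2), (14, 2)]
Unfold 2 (reflect across h@16): 16 holes -> [(1, 2), (2, 2), (3, 2), (5, 2), (10, 2), (12, 2), (13, 2), (14, 2), (17, 2), (18, 2), (19, 2), (21, 2), (26, 2), (28, 2), (29, 2), (30, 2)]
Unfold 3 (reflect across v@3): 32 holes -> [(1, 2), (1, 3), (2, 2), (2, 3), (3, 2), (3, 3), (5, 2), (5, 3), (10, 2), (10, 3), (12, 2), (12, 3), (13, 2), (13, 3), (14, 2), (14, 3), (17, 2), (17, 3), (18, 2), (18, 3), (19, 2), (19, 3), (21, 2), (21, 3), (26, 2), (26, 3), (28, 2), (28, 3), (29, 2), (29, 3), (30, 2), (30, 3)]
Unfold 4 (reflect across v@2): 64 holes -> [(1, 0), (1, 1), (1, 2), (1, 3), (2, 0), (2, 1), (2, 2), (2, 3), (3, 0), (3, 1), (3, 2), (3, 3), (5, 0), (5, 1), (5, 2), (5, 3), (10, 0), (10, 1), (10, 2), (10, 3), (12, 0), (12, 1), (12, 2), (12, 3), (13, 0), (13, 1), (13, 2), (13, 3), (14, 0), (14, 1), (14, 2), (14, 3), (17, 0), (17, 1), (17, 2), (17, 3), (18, 0), (18, 1), (18, 2), (18, 3), (19, 0), (19, 1), (19, 2), (19, 3), (21, 0), (21, 1), (21, 2), (21, 3), (26, 0), (26, 1), (26, 2), (26, 3), (28, 0), (28, 1), (28, 2), (28, 3), (29, 0), (29, 1), (29, 2), (29, 3), (30, 0), (30, 1), (30, 2), (30, 3)]
Unfold 5 (reflect across v@4): 128 holes -> [(1, 0), (1, 1), (1, 2), (1, 3), (1, 4), (1, 5), (1, 6), (1, 7), (2, 0), (2, 1), (2, 2), (2, 3), (2, 4), (2, 5), (2, 6), (2, 7), (3, 0), (3, 1), (3, 2), (3, 3), (3, 4), (3, 5), (3, 6), (3, 7), (5, 0), (5, 1), (5, 2), (5, 3), (5, 4), (5, 5), (5, 6), (5, 7), (10, 0), (10, 1), (10, 2), (10, 3), (10, 4), (10, 5), (10, 6), (10, 7), (12, 0), (12, 1), (12, 2), (12, 3), (12, 4), (12, 5), (12, 6), (12, 7), (13, 0), (13, 1), (13, 2), (13, 3), (13, 4), (13, 5), (13, 6), (13, 7), (14, 0), (14, 1), (14, 2), (14, 3), (14, 4), (14, 5), (14, 6), (14, 7), (17, 0), (17, 1), (17, 2), (17, 3), (17, 4), (17, 5), (17, 6), (17, 7), (18, 0), (18, 1), (18, 2), (18, 3), (18, 4), (18, 5), (18, 6), (18, 7), (19, 0), (19, 1), (19, 2), (19, 3), (19, 4), (19, 5), (19, 6), (19, 7), (21, 0), (21, 1), (21, 2), (21, 3), (21, 4), (21, 5), (21, 6), (21, 7), (26, 0), (26, 1), (26, 2), (26, 3), (26, 4), (26, 5), (26, 6), (26, 7), (28, 0), (28, 1), (28, 2), (28, 3), (28, 4), (28, 5), (28, 6), (28, 7), (29, 0), (29, 1), (29, 2), (29, 3), (29, 4), (29, 5), (29, 6), (29, 7), (30, 0), (30, 1), (30, 2), (30, 3), (30, 4), (30, 5), (30, 6), (30, 7)]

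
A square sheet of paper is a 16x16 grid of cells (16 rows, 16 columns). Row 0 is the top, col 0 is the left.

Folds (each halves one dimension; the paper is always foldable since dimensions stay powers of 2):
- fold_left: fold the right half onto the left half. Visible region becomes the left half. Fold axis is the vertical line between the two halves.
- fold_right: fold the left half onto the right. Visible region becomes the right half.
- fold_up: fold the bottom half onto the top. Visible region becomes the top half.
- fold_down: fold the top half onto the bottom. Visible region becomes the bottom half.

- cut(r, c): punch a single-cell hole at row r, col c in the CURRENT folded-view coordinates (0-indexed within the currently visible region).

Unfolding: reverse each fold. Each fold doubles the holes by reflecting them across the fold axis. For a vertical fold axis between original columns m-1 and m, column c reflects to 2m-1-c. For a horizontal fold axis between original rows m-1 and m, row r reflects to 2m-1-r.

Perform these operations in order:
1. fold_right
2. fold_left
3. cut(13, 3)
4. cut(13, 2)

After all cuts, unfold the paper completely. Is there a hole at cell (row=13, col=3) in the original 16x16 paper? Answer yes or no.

Answer: yes

Derivation:
Op 1 fold_right: fold axis v@8; visible region now rows[0,16) x cols[8,16) = 16x8
Op 2 fold_left: fold axis v@12; visible region now rows[0,16) x cols[8,12) = 16x4
Op 3 cut(13, 3): punch at orig (13,11); cuts so far [(13, 11)]; region rows[0,16) x cols[8,12) = 16x4
Op 4 cut(13, 2): punch at orig (13,10); cuts so far [(13, 10), (13, 11)]; region rows[0,16) x cols[8,12) = 16x4
Unfold 1 (reflect across v@12): 4 holes -> [(13, 10), (13, 11), (13, 12), (13, 13)]
Unfold 2 (reflect across v@8): 8 holes -> [(13, 2), (13, 3), (13, 4), (13, 5), (13, 10), (13, 11), (13, 12), (13, 13)]
Holes: [(13, 2), (13, 3), (13, 4), (13, 5), (13, 10), (13, 11), (13, 12), (13, 13)]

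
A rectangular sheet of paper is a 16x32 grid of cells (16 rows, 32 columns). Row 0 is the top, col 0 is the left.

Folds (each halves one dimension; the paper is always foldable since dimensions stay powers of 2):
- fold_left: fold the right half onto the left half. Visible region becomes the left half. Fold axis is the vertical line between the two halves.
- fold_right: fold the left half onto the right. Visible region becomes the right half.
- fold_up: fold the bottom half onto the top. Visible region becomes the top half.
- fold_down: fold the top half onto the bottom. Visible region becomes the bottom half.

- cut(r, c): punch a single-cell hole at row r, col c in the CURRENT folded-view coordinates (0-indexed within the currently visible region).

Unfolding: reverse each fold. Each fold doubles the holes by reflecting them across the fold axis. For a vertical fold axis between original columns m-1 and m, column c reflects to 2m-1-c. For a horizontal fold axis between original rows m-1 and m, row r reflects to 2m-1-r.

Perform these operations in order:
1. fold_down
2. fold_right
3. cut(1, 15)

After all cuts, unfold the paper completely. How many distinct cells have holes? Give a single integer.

Answer: 4

Derivation:
Op 1 fold_down: fold axis h@8; visible region now rows[8,16) x cols[0,32) = 8x32
Op 2 fold_right: fold axis v@16; visible region now rows[8,16) x cols[16,32) = 8x16
Op 3 cut(1, 15): punch at orig (9,31); cuts so far [(9, 31)]; region rows[8,16) x cols[16,32) = 8x16
Unfold 1 (reflect across v@16): 2 holes -> [(9, 0), (9, 31)]
Unfold 2 (reflect across h@8): 4 holes -> [(6, 0), (6, 31), (9, 0), (9, 31)]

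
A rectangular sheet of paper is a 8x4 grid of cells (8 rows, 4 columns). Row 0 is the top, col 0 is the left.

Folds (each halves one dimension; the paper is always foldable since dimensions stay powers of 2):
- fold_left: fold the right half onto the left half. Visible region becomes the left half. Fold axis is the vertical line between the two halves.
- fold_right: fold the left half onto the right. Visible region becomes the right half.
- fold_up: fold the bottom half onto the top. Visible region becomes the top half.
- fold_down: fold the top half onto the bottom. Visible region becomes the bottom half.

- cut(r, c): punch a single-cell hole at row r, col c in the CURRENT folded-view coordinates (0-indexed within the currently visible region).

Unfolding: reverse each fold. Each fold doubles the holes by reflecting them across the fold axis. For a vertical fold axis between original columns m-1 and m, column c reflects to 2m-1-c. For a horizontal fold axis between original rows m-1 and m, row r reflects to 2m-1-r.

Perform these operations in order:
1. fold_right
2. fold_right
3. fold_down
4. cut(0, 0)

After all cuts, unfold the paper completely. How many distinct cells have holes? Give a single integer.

Answer: 8

Derivation:
Op 1 fold_right: fold axis v@2; visible region now rows[0,8) x cols[2,4) = 8x2
Op 2 fold_right: fold axis v@3; visible region now rows[0,8) x cols[3,4) = 8x1
Op 3 fold_down: fold axis h@4; visible region now rows[4,8) x cols[3,4) = 4x1
Op 4 cut(0, 0): punch at orig (4,3); cuts so far [(4, 3)]; region rows[4,8) x cols[3,4) = 4x1
Unfold 1 (reflect across h@4): 2 holes -> [(3, 3), (4, 3)]
Unfold 2 (reflect across v@3): 4 holes -> [(3, 2), (3, 3), (4, 2), (4, 3)]
Unfold 3 (reflect across v@2): 8 holes -> [(3, 0), (3, 1), (3, 2), (3, 3), (4, 0), (4, 1), (4, 2), (4, 3)]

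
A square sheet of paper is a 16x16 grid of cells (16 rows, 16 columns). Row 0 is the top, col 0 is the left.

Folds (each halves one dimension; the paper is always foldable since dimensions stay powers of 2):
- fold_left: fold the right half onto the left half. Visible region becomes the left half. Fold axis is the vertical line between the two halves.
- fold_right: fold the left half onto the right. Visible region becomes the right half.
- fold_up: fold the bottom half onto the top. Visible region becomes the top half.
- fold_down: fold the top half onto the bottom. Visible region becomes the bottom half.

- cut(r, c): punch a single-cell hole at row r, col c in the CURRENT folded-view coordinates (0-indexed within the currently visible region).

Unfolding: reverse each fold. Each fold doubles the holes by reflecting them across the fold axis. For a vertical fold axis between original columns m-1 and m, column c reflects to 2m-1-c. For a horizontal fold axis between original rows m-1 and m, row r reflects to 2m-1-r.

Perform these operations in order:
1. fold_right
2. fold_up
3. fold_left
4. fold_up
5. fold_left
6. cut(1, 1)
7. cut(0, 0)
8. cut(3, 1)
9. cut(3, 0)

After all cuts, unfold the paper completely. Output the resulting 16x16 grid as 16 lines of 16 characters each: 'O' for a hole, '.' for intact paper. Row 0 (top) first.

Answer: O..OO..OO..OO..O
.OO..OO..OO..OO.
................
OOOOOOOOOOOOOOOO
OOOOOOOOOOOOOOOO
................
.OO..OO..OO..OO.
O..OO..OO..OO..O
O..OO..OO..OO..O
.OO..OO..OO..OO.
................
OOOOOOOOOOOOOOOO
OOOOOOOOOOOOOOOO
................
.OO..OO..OO..OO.
O..OO..OO..OO..O

Derivation:
Op 1 fold_right: fold axis v@8; visible region now rows[0,16) x cols[8,16) = 16x8
Op 2 fold_up: fold axis h@8; visible region now rows[0,8) x cols[8,16) = 8x8
Op 3 fold_left: fold axis v@12; visible region now rows[0,8) x cols[8,12) = 8x4
Op 4 fold_up: fold axis h@4; visible region now rows[0,4) x cols[8,12) = 4x4
Op 5 fold_left: fold axis v@10; visible region now rows[0,4) x cols[8,10) = 4x2
Op 6 cut(1, 1): punch at orig (1,9); cuts so far [(1, 9)]; region rows[0,4) x cols[8,10) = 4x2
Op 7 cut(0, 0): punch at orig (0,8); cuts so far [(0, 8), (1, 9)]; region rows[0,4) x cols[8,10) = 4x2
Op 8 cut(3, 1): punch at orig (3,9); cuts so far [(0, 8), (1, 9), (3, 9)]; region rows[0,4) x cols[8,10) = 4x2
Op 9 cut(3, 0): punch at orig (3,8); cuts so far [(0, 8), (1, 9), (3, 8), (3, 9)]; region rows[0,4) x cols[8,10) = 4x2
Unfold 1 (reflect across v@10): 8 holes -> [(0, 8), (0, 11), (1, 9), (1, 10), (3, 8), (3, 9), (3, 10), (3, 11)]
Unfold 2 (reflect across h@4): 16 holes -> [(0, 8), (0, 11), (1, 9), (1, 10), (3, 8), (3, 9), (3, 10), (3, 11), (4, 8), (4, 9), (4, 10), (4, 11), (6, 9), (6, 10), (7, 8), (7, 11)]
Unfold 3 (reflect across v@12): 32 holes -> [(0, 8), (0, 11), (0, 12), (0, 15), (1, 9), (1, 10), (1, 13), (1, 14), (3, 8), (3, 9), (3, 10), (3, 11), (3, 12), (3, 13), (3, 14), (3, 15), (4, 8), (4, 9), (4, 10), (4, 11), (4, 12), (4, 13), (4, 14), (4, 15), (6, 9), (6, 10), (6, 13), (6, 14), (7, 8), (7, 11), (7, 12), (7, 15)]
Unfold 4 (reflect across h@8): 64 holes -> [(0, 8), (0, 11), (0, 12), (0, 15), (1, 9), (1, 10), (1, 13), (1, 14), (3, 8), (3, 9), (3, 10), (3, 11), (3, 12), (3, 13), (3, 14), (3, 15), (4, 8), (4, 9), (4, 10), (4, 11), (4, 12), (4, 13), (4, 14), (4, 15), (6, 9), (6, 10), (6, 13), (6, 14), (7, 8), (7, 11), (7, 12), (7, 15), (8, 8), (8, 11), (8, 12), (8, 15), (9, 9), (9, 10), (9, 13), (9, 14), (11, 8), (11, 9), (11, 10), (11, 11), (11, 12), (11, 13), (11, 14), (11, 15), (12, 8), (12, 9), (12, 10), (12, 11), (12, 12), (12, 13), (12, 14), (12, 15), (14, 9), (14, 10), (14, 13), (14, 14), (15, 8), (15, 11), (15, 12), (15, 15)]
Unfold 5 (reflect across v@8): 128 holes -> [(0, 0), (0, 3), (0, 4), (0, 7), (0, 8), (0, 11), (0, 12), (0, 15), (1, 1), (1, 2), (1, 5), (1, 6), (1, 9), (1, 10), (1, 13), (1, 14), (3, 0), (3, 1), (3, 2), (3, 3), (3, 4), (3, 5), (3, 6), (3, 7), (3, 8), (3, 9), (3, 10), (3, 11), (3, 12), (3, 13), (3, 14), (3, 15), (4, 0), (4, 1), (4, 2), (4, 3), (4, 4), (4, 5), (4, 6), (4, 7), (4, 8), (4, 9), (4, 10), (4, 11), (4, 12), (4, 13), (4, 14), (4, 15), (6, 1), (6, 2), (6, 5), (6, 6), (6, 9), (6, 10), (6, 13), (6, 14), (7, 0), (7, 3), (7, 4), (7, 7), (7, 8), (7, 11), (7, 12), (7, 15), (8, 0), (8, 3), (8, 4), (8, 7), (8, 8), (8, 11), (8, 12), (8, 15), (9, 1), (9, 2), (9, 5), (9, 6), (9, 9), (9, 10), (9, 13), (9, 14), (11, 0), (11, 1), (11, 2), (11, 3), (11, 4), (11, 5), (11, 6), (11, 7), (11, 8), (11, 9), (11, 10), (11, 11), (11, 12), (11, 13), (11, 14), (11, 15), (12, 0), (12, 1), (12, 2), (12, 3), (12, 4), (12, 5), (12, 6), (12, 7), (12, 8), (12, 9), (12, 10), (12, 11), (12, 12), (12, 13), (12, 14), (12, 15), (14, 1), (14, 2), (14, 5), (14, 6), (14, 9), (14, 10), (14, 13), (14, 14), (15, 0), (15, 3), (15, 4), (15, 7), (15, 8), (15, 11), (15, 12), (15, 15)]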